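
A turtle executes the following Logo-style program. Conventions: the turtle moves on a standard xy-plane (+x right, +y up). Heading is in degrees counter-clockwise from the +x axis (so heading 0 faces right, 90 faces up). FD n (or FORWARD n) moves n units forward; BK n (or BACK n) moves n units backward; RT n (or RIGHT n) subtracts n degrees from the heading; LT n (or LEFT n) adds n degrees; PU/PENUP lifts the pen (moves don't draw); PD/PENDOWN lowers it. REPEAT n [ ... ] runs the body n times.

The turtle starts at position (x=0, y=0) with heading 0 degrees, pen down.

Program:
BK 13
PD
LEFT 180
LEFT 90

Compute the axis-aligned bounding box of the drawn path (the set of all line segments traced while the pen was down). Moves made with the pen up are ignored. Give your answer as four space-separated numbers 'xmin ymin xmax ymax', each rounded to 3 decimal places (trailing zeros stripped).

Answer: -13 0 0 0

Derivation:
Executing turtle program step by step:
Start: pos=(0,0), heading=0, pen down
BK 13: (0,0) -> (-13,0) [heading=0, draw]
PD: pen down
LT 180: heading 0 -> 180
LT 90: heading 180 -> 270
Final: pos=(-13,0), heading=270, 1 segment(s) drawn

Segment endpoints: x in {-13, 0}, y in {0}
xmin=-13, ymin=0, xmax=0, ymax=0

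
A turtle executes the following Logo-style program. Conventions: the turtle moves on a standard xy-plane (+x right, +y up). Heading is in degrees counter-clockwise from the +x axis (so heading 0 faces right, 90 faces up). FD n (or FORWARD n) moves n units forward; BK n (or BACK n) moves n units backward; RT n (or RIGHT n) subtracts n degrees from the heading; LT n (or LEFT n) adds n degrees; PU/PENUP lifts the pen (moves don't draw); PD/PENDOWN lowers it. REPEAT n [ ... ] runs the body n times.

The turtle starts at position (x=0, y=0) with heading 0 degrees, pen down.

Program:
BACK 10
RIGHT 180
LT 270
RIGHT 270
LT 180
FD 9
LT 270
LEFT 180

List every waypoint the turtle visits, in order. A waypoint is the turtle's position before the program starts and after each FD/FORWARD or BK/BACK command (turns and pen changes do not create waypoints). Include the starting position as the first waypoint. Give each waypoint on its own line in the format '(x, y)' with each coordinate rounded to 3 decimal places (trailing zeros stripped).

Answer: (0, 0)
(-10, 0)
(-1, 0)

Derivation:
Executing turtle program step by step:
Start: pos=(0,0), heading=0, pen down
BK 10: (0,0) -> (-10,0) [heading=0, draw]
RT 180: heading 0 -> 180
LT 270: heading 180 -> 90
RT 270: heading 90 -> 180
LT 180: heading 180 -> 0
FD 9: (-10,0) -> (-1,0) [heading=0, draw]
LT 270: heading 0 -> 270
LT 180: heading 270 -> 90
Final: pos=(-1,0), heading=90, 2 segment(s) drawn
Waypoints (3 total):
(0, 0)
(-10, 0)
(-1, 0)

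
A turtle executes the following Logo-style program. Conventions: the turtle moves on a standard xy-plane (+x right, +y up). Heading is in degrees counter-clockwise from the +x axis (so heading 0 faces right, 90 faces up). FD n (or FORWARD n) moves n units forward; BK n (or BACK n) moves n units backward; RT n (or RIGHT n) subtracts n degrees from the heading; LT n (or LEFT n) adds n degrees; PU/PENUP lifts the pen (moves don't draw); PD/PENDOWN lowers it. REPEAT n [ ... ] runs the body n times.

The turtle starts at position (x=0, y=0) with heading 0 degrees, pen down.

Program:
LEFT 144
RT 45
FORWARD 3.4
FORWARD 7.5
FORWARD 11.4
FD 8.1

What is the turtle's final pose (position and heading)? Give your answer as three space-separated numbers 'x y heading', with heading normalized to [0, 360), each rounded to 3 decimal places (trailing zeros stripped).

Executing turtle program step by step:
Start: pos=(0,0), heading=0, pen down
LT 144: heading 0 -> 144
RT 45: heading 144 -> 99
FD 3.4: (0,0) -> (-0.532,3.358) [heading=99, draw]
FD 7.5: (-0.532,3.358) -> (-1.705,10.766) [heading=99, draw]
FD 11.4: (-1.705,10.766) -> (-3.488,22.025) [heading=99, draw]
FD 8.1: (-3.488,22.025) -> (-4.756,30.026) [heading=99, draw]
Final: pos=(-4.756,30.026), heading=99, 4 segment(s) drawn

Answer: -4.756 30.026 99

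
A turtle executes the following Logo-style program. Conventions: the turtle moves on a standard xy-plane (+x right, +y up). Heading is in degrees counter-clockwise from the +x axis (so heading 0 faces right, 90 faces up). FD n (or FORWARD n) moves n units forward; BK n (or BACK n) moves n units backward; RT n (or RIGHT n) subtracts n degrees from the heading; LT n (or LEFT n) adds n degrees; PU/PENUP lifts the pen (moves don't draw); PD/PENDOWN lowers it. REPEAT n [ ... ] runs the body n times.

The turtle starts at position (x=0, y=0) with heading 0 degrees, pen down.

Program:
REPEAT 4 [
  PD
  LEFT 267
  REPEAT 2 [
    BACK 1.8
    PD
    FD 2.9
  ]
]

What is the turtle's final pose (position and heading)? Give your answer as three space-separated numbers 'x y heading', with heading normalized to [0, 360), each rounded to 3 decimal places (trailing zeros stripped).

Executing turtle program step by step:
Start: pos=(0,0), heading=0, pen down
REPEAT 4 [
  -- iteration 1/4 --
  PD: pen down
  LT 267: heading 0 -> 267
  REPEAT 2 [
    -- iteration 1/2 --
    BK 1.8: (0,0) -> (0.094,1.798) [heading=267, draw]
    PD: pen down
    FD 2.9: (0.094,1.798) -> (-0.058,-1.098) [heading=267, draw]
    -- iteration 2/2 --
    BK 1.8: (-0.058,-1.098) -> (0.037,0.699) [heading=267, draw]
    PD: pen down
    FD 2.9: (0.037,0.699) -> (-0.115,-2.197) [heading=267, draw]
  ]
  -- iteration 2/4 --
  PD: pen down
  LT 267: heading 267 -> 174
  REPEAT 2 [
    -- iteration 1/2 --
    BK 1.8: (-0.115,-2.197) -> (1.675,-2.385) [heading=174, draw]
    PD: pen down
    FD 2.9: (1.675,-2.385) -> (-1.209,-2.082) [heading=174, draw]
    -- iteration 2/2 --
    BK 1.8: (-1.209,-2.082) -> (0.581,-2.27) [heading=174, draw]
    PD: pen down
    FD 2.9: (0.581,-2.27) -> (-2.303,-1.967) [heading=174, draw]
  ]
  -- iteration 3/4 --
  PD: pen down
  LT 267: heading 174 -> 81
  REPEAT 2 [
    -- iteration 1/2 --
    BK 1.8: (-2.303,-1.967) -> (-2.585,-3.745) [heading=81, draw]
    PD: pen down
    FD 2.9: (-2.585,-3.745) -> (-2.131,-0.881) [heading=81, draw]
    -- iteration 2/2 --
    BK 1.8: (-2.131,-0.881) -> (-2.413,-2.658) [heading=81, draw]
    PD: pen down
    FD 2.9: (-2.413,-2.658) -> (-1.959,0.206) [heading=81, draw]
  ]
  -- iteration 4/4 --
  PD: pen down
  LT 267: heading 81 -> 348
  REPEAT 2 [
    -- iteration 1/2 --
    BK 1.8: (-1.959,0.206) -> (-3.72,0.58) [heading=348, draw]
    PD: pen down
    FD 2.9: (-3.72,0.58) -> (-0.883,-0.023) [heading=348, draw]
    -- iteration 2/2 --
    BK 1.8: (-0.883,-0.023) -> (-2.644,0.351) [heading=348, draw]
    PD: pen down
    FD 2.9: (-2.644,0.351) -> (0.193,-0.252) [heading=348, draw]
  ]
]
Final: pos=(0.193,-0.252), heading=348, 16 segment(s) drawn

Answer: 0.193 -0.252 348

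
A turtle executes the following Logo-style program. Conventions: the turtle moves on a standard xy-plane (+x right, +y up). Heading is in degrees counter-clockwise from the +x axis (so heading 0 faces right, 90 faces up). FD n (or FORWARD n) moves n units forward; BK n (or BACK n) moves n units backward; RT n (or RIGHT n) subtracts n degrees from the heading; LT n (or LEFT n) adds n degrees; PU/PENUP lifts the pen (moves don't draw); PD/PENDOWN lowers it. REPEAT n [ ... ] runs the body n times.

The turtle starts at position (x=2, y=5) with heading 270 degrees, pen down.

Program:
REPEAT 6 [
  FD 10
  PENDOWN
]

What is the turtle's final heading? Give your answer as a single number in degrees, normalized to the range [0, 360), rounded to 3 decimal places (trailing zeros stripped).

Executing turtle program step by step:
Start: pos=(2,5), heading=270, pen down
REPEAT 6 [
  -- iteration 1/6 --
  FD 10: (2,5) -> (2,-5) [heading=270, draw]
  PD: pen down
  -- iteration 2/6 --
  FD 10: (2,-5) -> (2,-15) [heading=270, draw]
  PD: pen down
  -- iteration 3/6 --
  FD 10: (2,-15) -> (2,-25) [heading=270, draw]
  PD: pen down
  -- iteration 4/6 --
  FD 10: (2,-25) -> (2,-35) [heading=270, draw]
  PD: pen down
  -- iteration 5/6 --
  FD 10: (2,-35) -> (2,-45) [heading=270, draw]
  PD: pen down
  -- iteration 6/6 --
  FD 10: (2,-45) -> (2,-55) [heading=270, draw]
  PD: pen down
]
Final: pos=(2,-55), heading=270, 6 segment(s) drawn

Answer: 270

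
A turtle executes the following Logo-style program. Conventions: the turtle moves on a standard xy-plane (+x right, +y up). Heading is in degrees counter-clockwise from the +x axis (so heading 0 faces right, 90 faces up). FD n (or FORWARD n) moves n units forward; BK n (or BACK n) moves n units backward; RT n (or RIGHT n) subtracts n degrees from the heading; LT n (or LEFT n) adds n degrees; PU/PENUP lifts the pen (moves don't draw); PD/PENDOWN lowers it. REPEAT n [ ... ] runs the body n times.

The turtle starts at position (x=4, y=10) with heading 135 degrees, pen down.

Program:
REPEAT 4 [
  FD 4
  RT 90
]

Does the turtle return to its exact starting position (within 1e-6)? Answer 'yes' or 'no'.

Answer: yes

Derivation:
Executing turtle program step by step:
Start: pos=(4,10), heading=135, pen down
REPEAT 4 [
  -- iteration 1/4 --
  FD 4: (4,10) -> (1.172,12.828) [heading=135, draw]
  RT 90: heading 135 -> 45
  -- iteration 2/4 --
  FD 4: (1.172,12.828) -> (4,15.657) [heading=45, draw]
  RT 90: heading 45 -> 315
  -- iteration 3/4 --
  FD 4: (4,15.657) -> (6.828,12.828) [heading=315, draw]
  RT 90: heading 315 -> 225
  -- iteration 4/4 --
  FD 4: (6.828,12.828) -> (4,10) [heading=225, draw]
  RT 90: heading 225 -> 135
]
Final: pos=(4,10), heading=135, 4 segment(s) drawn

Start position: (4, 10)
Final position: (4, 10)
Distance = 0; < 1e-6 -> CLOSED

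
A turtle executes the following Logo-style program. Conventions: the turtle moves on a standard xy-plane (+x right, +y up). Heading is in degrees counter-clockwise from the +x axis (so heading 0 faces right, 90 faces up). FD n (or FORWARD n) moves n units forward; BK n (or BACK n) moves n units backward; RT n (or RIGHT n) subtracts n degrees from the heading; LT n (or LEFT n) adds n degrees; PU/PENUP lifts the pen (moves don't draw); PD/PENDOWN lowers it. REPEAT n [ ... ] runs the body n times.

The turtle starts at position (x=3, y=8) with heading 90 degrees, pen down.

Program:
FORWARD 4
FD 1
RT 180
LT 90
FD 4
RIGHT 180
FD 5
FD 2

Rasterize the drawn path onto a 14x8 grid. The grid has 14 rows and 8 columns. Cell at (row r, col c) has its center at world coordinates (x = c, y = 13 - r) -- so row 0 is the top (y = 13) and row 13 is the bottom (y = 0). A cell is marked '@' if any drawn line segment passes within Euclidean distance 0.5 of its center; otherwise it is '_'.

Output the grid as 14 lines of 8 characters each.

Segment 0: (3,8) -> (3,12)
Segment 1: (3,12) -> (3,13)
Segment 2: (3,13) -> (7,13)
Segment 3: (7,13) -> (2,13)
Segment 4: (2,13) -> (0,13)

Answer: @@@@@@@@
___@____
___@____
___@____
___@____
___@____
________
________
________
________
________
________
________
________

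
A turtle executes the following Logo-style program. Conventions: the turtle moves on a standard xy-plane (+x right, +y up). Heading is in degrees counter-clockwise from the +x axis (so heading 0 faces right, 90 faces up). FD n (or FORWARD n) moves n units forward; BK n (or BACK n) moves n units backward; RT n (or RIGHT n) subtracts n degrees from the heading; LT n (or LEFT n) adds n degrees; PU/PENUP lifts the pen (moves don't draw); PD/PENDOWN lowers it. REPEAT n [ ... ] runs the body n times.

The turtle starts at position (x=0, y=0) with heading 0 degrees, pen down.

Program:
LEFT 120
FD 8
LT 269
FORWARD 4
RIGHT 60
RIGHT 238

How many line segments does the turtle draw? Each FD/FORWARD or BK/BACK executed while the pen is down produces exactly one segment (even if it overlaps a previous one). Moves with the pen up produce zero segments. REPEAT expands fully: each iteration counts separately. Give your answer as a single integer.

Answer: 2

Derivation:
Executing turtle program step by step:
Start: pos=(0,0), heading=0, pen down
LT 120: heading 0 -> 120
FD 8: (0,0) -> (-4,6.928) [heading=120, draw]
LT 269: heading 120 -> 29
FD 4: (-4,6.928) -> (-0.502,8.867) [heading=29, draw]
RT 60: heading 29 -> 329
RT 238: heading 329 -> 91
Final: pos=(-0.502,8.867), heading=91, 2 segment(s) drawn
Segments drawn: 2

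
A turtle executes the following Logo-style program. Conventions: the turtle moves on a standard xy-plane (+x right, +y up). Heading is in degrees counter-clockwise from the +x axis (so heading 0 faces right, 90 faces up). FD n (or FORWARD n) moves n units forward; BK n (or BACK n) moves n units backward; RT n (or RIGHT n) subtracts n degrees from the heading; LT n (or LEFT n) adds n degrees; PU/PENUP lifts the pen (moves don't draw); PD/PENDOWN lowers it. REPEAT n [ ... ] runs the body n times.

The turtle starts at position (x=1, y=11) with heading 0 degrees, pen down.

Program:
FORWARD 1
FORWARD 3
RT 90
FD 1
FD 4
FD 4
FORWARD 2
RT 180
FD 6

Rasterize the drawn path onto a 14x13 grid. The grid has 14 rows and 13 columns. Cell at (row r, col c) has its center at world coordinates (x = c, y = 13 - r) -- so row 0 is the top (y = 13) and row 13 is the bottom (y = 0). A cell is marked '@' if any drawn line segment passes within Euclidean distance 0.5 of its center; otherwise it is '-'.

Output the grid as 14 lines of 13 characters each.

Answer: -------------
-------------
-@@@@@-------
-----@-------
-----@-------
-----@-------
-----@-------
-----@-------
-----@-------
-----@-------
-----@-------
-----@-------
-----@-------
-----@-------

Derivation:
Segment 0: (1,11) -> (2,11)
Segment 1: (2,11) -> (5,11)
Segment 2: (5,11) -> (5,10)
Segment 3: (5,10) -> (5,6)
Segment 4: (5,6) -> (5,2)
Segment 5: (5,2) -> (5,0)
Segment 6: (5,0) -> (5,6)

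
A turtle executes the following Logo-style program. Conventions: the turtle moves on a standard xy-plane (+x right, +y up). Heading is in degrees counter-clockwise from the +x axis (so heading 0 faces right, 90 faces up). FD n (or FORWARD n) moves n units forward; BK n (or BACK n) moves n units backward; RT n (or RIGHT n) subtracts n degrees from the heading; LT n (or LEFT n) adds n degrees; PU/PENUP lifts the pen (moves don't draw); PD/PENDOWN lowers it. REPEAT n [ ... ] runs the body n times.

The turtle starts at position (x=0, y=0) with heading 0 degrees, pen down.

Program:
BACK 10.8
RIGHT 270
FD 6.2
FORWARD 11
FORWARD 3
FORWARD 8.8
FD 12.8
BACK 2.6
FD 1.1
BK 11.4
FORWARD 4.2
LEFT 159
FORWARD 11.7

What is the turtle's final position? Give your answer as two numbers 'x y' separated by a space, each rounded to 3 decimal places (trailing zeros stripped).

Executing turtle program step by step:
Start: pos=(0,0), heading=0, pen down
BK 10.8: (0,0) -> (-10.8,0) [heading=0, draw]
RT 270: heading 0 -> 90
FD 6.2: (-10.8,0) -> (-10.8,6.2) [heading=90, draw]
FD 11: (-10.8,6.2) -> (-10.8,17.2) [heading=90, draw]
FD 3: (-10.8,17.2) -> (-10.8,20.2) [heading=90, draw]
FD 8.8: (-10.8,20.2) -> (-10.8,29) [heading=90, draw]
FD 12.8: (-10.8,29) -> (-10.8,41.8) [heading=90, draw]
BK 2.6: (-10.8,41.8) -> (-10.8,39.2) [heading=90, draw]
FD 1.1: (-10.8,39.2) -> (-10.8,40.3) [heading=90, draw]
BK 11.4: (-10.8,40.3) -> (-10.8,28.9) [heading=90, draw]
FD 4.2: (-10.8,28.9) -> (-10.8,33.1) [heading=90, draw]
LT 159: heading 90 -> 249
FD 11.7: (-10.8,33.1) -> (-14.993,22.177) [heading=249, draw]
Final: pos=(-14.993,22.177), heading=249, 11 segment(s) drawn

Answer: -14.993 22.177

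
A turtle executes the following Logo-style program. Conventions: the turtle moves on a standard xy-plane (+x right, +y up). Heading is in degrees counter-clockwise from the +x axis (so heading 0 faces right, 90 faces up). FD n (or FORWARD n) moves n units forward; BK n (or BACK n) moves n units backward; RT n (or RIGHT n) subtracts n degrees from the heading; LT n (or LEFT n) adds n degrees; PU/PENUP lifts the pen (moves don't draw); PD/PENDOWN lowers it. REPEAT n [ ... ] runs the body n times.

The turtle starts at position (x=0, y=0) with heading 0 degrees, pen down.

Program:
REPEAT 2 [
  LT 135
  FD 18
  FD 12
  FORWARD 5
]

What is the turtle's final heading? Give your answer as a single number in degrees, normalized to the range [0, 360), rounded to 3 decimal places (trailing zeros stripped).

Answer: 270

Derivation:
Executing turtle program step by step:
Start: pos=(0,0), heading=0, pen down
REPEAT 2 [
  -- iteration 1/2 --
  LT 135: heading 0 -> 135
  FD 18: (0,0) -> (-12.728,12.728) [heading=135, draw]
  FD 12: (-12.728,12.728) -> (-21.213,21.213) [heading=135, draw]
  FD 5: (-21.213,21.213) -> (-24.749,24.749) [heading=135, draw]
  -- iteration 2/2 --
  LT 135: heading 135 -> 270
  FD 18: (-24.749,24.749) -> (-24.749,6.749) [heading=270, draw]
  FD 12: (-24.749,6.749) -> (-24.749,-5.251) [heading=270, draw]
  FD 5: (-24.749,-5.251) -> (-24.749,-10.251) [heading=270, draw]
]
Final: pos=(-24.749,-10.251), heading=270, 6 segment(s) drawn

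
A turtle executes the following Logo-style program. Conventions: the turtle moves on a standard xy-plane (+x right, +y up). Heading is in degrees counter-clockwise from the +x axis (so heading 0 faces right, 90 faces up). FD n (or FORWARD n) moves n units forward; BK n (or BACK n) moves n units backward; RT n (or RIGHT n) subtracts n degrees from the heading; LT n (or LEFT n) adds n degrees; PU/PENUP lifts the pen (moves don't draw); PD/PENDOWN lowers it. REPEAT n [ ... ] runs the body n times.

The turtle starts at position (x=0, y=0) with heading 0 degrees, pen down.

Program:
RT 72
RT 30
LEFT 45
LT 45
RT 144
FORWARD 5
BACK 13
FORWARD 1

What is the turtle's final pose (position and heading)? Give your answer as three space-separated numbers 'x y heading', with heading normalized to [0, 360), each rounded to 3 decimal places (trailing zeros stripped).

Executing turtle program step by step:
Start: pos=(0,0), heading=0, pen down
RT 72: heading 0 -> 288
RT 30: heading 288 -> 258
LT 45: heading 258 -> 303
LT 45: heading 303 -> 348
RT 144: heading 348 -> 204
FD 5: (0,0) -> (-4.568,-2.034) [heading=204, draw]
BK 13: (-4.568,-2.034) -> (7.308,3.254) [heading=204, draw]
FD 1: (7.308,3.254) -> (6.395,2.847) [heading=204, draw]
Final: pos=(6.395,2.847), heading=204, 3 segment(s) drawn

Answer: 6.395 2.847 204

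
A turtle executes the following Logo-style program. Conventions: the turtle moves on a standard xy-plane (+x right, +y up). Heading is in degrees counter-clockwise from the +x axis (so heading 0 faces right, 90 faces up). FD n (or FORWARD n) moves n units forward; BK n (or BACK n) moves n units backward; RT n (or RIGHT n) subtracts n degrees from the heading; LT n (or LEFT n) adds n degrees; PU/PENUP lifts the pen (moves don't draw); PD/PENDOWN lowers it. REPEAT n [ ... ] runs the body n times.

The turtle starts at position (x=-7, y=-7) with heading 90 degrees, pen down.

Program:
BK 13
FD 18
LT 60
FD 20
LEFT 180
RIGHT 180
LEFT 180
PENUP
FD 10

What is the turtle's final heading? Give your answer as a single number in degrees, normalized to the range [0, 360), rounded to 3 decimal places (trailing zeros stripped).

Executing turtle program step by step:
Start: pos=(-7,-7), heading=90, pen down
BK 13: (-7,-7) -> (-7,-20) [heading=90, draw]
FD 18: (-7,-20) -> (-7,-2) [heading=90, draw]
LT 60: heading 90 -> 150
FD 20: (-7,-2) -> (-24.321,8) [heading=150, draw]
LT 180: heading 150 -> 330
RT 180: heading 330 -> 150
LT 180: heading 150 -> 330
PU: pen up
FD 10: (-24.321,8) -> (-15.66,3) [heading=330, move]
Final: pos=(-15.66,3), heading=330, 3 segment(s) drawn

Answer: 330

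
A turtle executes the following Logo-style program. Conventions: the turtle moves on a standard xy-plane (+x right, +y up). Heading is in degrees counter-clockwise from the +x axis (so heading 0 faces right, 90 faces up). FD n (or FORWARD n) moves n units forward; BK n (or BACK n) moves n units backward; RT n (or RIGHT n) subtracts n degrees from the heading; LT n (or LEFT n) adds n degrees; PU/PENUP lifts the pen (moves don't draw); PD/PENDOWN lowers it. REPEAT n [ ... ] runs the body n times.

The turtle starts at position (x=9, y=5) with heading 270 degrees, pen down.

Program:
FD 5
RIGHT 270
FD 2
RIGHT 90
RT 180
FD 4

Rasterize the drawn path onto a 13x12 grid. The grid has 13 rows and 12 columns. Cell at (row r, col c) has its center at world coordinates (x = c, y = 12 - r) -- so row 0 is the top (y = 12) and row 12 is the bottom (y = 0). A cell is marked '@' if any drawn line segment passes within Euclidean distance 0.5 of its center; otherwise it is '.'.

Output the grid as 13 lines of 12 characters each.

Answer: ............
............
............
............
............
............
............
.........@..
.........@.@
.........@.@
.........@.@
.........@.@
.........@@@

Derivation:
Segment 0: (9,5) -> (9,0)
Segment 1: (9,0) -> (11,0)
Segment 2: (11,0) -> (11,4)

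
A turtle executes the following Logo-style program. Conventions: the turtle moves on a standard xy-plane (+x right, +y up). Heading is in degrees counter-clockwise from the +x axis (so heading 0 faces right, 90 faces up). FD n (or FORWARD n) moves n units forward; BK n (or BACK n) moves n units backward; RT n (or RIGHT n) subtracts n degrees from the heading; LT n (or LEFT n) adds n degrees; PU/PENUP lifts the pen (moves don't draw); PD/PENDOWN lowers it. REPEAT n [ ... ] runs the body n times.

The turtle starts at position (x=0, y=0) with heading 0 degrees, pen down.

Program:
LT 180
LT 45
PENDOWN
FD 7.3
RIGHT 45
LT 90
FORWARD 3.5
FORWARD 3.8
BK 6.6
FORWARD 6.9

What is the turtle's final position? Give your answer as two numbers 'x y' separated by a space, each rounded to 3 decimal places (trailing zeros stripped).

Executing turtle program step by step:
Start: pos=(0,0), heading=0, pen down
LT 180: heading 0 -> 180
LT 45: heading 180 -> 225
PD: pen down
FD 7.3: (0,0) -> (-5.162,-5.162) [heading=225, draw]
RT 45: heading 225 -> 180
LT 90: heading 180 -> 270
FD 3.5: (-5.162,-5.162) -> (-5.162,-8.662) [heading=270, draw]
FD 3.8: (-5.162,-8.662) -> (-5.162,-12.462) [heading=270, draw]
BK 6.6: (-5.162,-12.462) -> (-5.162,-5.862) [heading=270, draw]
FD 6.9: (-5.162,-5.862) -> (-5.162,-12.762) [heading=270, draw]
Final: pos=(-5.162,-12.762), heading=270, 5 segment(s) drawn

Answer: -5.162 -12.762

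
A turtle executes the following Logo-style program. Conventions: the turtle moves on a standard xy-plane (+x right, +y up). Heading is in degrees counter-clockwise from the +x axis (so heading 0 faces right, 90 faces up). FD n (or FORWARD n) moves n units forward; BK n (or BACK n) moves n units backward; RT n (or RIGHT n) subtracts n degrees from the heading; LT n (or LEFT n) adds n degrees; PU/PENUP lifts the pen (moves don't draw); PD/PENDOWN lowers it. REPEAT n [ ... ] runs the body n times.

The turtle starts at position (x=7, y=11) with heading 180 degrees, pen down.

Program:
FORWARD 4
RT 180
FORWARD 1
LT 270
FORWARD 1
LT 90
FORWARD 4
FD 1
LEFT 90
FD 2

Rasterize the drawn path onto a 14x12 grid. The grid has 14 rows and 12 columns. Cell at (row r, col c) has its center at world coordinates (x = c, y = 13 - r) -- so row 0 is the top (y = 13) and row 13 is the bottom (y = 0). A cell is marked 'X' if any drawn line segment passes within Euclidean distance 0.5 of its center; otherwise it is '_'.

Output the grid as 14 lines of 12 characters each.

Answer: ____________
_________X__
___XXXXX_X__
____XXXXXX__
____________
____________
____________
____________
____________
____________
____________
____________
____________
____________

Derivation:
Segment 0: (7,11) -> (3,11)
Segment 1: (3,11) -> (4,11)
Segment 2: (4,11) -> (4,10)
Segment 3: (4,10) -> (8,10)
Segment 4: (8,10) -> (9,10)
Segment 5: (9,10) -> (9,12)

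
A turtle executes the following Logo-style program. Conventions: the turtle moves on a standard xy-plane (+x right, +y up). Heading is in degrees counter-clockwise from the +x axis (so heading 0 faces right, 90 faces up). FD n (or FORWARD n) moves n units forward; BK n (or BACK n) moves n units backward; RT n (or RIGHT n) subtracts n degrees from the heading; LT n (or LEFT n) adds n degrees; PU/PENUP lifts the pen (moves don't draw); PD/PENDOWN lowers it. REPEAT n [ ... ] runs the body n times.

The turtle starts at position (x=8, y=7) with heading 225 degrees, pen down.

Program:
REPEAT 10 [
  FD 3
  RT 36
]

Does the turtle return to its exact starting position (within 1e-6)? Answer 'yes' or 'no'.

Answer: yes

Derivation:
Executing turtle program step by step:
Start: pos=(8,7), heading=225, pen down
REPEAT 10 [
  -- iteration 1/10 --
  FD 3: (8,7) -> (5.879,4.879) [heading=225, draw]
  RT 36: heading 225 -> 189
  -- iteration 2/10 --
  FD 3: (5.879,4.879) -> (2.916,4.409) [heading=189, draw]
  RT 36: heading 189 -> 153
  -- iteration 3/10 --
  FD 3: (2.916,4.409) -> (0.243,5.771) [heading=153, draw]
  RT 36: heading 153 -> 117
  -- iteration 4/10 --
  FD 3: (0.243,5.771) -> (-1.119,8.444) [heading=117, draw]
  RT 36: heading 117 -> 81
  -- iteration 5/10 --
  FD 3: (-1.119,8.444) -> (-0.65,11.407) [heading=81, draw]
  RT 36: heading 81 -> 45
  -- iteration 6/10 --
  FD 3: (-0.65,11.407) -> (1.471,13.529) [heading=45, draw]
  RT 36: heading 45 -> 9
  -- iteration 7/10 --
  FD 3: (1.471,13.529) -> (4.434,13.998) [heading=9, draw]
  RT 36: heading 9 -> 333
  -- iteration 8/10 --
  FD 3: (4.434,13.998) -> (7.107,12.636) [heading=333, draw]
  RT 36: heading 333 -> 297
  -- iteration 9/10 --
  FD 3: (7.107,12.636) -> (8.469,9.963) [heading=297, draw]
  RT 36: heading 297 -> 261
  -- iteration 10/10 --
  FD 3: (8.469,9.963) -> (8,7) [heading=261, draw]
  RT 36: heading 261 -> 225
]
Final: pos=(8,7), heading=225, 10 segment(s) drawn

Start position: (8, 7)
Final position: (8, 7)
Distance = 0; < 1e-6 -> CLOSED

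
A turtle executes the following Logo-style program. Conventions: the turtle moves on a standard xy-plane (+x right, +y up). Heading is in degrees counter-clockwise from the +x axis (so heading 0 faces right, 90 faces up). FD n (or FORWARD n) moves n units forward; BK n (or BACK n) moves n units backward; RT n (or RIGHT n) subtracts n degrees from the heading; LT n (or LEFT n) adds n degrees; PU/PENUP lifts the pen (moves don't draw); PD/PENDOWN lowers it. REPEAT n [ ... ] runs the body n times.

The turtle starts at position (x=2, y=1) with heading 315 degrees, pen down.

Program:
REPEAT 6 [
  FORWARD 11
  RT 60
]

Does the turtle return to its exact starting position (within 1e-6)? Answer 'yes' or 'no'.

Answer: yes

Derivation:
Executing turtle program step by step:
Start: pos=(2,1), heading=315, pen down
REPEAT 6 [
  -- iteration 1/6 --
  FD 11: (2,1) -> (9.778,-6.778) [heading=315, draw]
  RT 60: heading 315 -> 255
  -- iteration 2/6 --
  FD 11: (9.778,-6.778) -> (6.931,-17.403) [heading=255, draw]
  RT 60: heading 255 -> 195
  -- iteration 3/6 --
  FD 11: (6.931,-17.403) -> (-3.694,-20.25) [heading=195, draw]
  RT 60: heading 195 -> 135
  -- iteration 4/6 --
  FD 11: (-3.694,-20.25) -> (-11.472,-12.472) [heading=135, draw]
  RT 60: heading 135 -> 75
  -- iteration 5/6 --
  FD 11: (-11.472,-12.472) -> (-8.625,-1.847) [heading=75, draw]
  RT 60: heading 75 -> 15
  -- iteration 6/6 --
  FD 11: (-8.625,-1.847) -> (2,1) [heading=15, draw]
  RT 60: heading 15 -> 315
]
Final: pos=(2,1), heading=315, 6 segment(s) drawn

Start position: (2, 1)
Final position: (2, 1)
Distance = 0; < 1e-6 -> CLOSED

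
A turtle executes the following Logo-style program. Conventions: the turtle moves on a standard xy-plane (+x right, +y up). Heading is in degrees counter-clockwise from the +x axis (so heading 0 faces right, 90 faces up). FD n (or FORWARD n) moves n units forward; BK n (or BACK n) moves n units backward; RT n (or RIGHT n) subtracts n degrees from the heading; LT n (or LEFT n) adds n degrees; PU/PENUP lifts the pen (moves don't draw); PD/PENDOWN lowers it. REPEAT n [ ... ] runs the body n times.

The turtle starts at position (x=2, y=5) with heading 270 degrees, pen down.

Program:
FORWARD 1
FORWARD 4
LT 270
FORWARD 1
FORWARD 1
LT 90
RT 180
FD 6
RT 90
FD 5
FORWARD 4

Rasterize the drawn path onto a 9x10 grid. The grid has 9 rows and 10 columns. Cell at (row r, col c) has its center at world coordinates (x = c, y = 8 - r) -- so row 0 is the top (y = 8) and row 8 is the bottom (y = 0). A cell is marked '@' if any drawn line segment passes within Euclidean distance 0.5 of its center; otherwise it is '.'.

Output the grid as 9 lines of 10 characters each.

Answer: ..........
..........
@@@@@@@@@@
@.@.......
@.@.......
@.@.......
@.@.......
@.@.......
@@@.......

Derivation:
Segment 0: (2,5) -> (2,4)
Segment 1: (2,4) -> (2,0)
Segment 2: (2,0) -> (1,0)
Segment 3: (1,0) -> (-0,0)
Segment 4: (-0,0) -> (0,6)
Segment 5: (0,6) -> (5,6)
Segment 6: (5,6) -> (9,6)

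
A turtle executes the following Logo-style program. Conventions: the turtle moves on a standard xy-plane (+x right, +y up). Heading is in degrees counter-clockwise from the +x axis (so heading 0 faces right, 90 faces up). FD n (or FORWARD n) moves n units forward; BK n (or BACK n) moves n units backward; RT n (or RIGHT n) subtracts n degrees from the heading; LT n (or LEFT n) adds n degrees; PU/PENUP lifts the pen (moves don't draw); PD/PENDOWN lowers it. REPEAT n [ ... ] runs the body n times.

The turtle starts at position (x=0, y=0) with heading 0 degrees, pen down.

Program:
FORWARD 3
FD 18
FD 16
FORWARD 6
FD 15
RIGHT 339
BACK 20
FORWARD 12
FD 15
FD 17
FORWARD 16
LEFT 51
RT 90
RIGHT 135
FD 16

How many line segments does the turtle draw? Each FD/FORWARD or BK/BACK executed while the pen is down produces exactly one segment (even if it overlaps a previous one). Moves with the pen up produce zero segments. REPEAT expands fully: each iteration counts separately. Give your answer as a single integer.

Executing turtle program step by step:
Start: pos=(0,0), heading=0, pen down
FD 3: (0,0) -> (3,0) [heading=0, draw]
FD 18: (3,0) -> (21,0) [heading=0, draw]
FD 16: (21,0) -> (37,0) [heading=0, draw]
FD 6: (37,0) -> (43,0) [heading=0, draw]
FD 15: (43,0) -> (58,0) [heading=0, draw]
RT 339: heading 0 -> 21
BK 20: (58,0) -> (39.328,-7.167) [heading=21, draw]
FD 12: (39.328,-7.167) -> (50.531,-2.867) [heading=21, draw]
FD 15: (50.531,-2.867) -> (64.535,2.509) [heading=21, draw]
FD 17: (64.535,2.509) -> (80.406,8.601) [heading=21, draw]
FD 16: (80.406,8.601) -> (95.343,14.335) [heading=21, draw]
LT 51: heading 21 -> 72
RT 90: heading 72 -> 342
RT 135: heading 342 -> 207
FD 16: (95.343,14.335) -> (81.087,7.071) [heading=207, draw]
Final: pos=(81.087,7.071), heading=207, 11 segment(s) drawn
Segments drawn: 11

Answer: 11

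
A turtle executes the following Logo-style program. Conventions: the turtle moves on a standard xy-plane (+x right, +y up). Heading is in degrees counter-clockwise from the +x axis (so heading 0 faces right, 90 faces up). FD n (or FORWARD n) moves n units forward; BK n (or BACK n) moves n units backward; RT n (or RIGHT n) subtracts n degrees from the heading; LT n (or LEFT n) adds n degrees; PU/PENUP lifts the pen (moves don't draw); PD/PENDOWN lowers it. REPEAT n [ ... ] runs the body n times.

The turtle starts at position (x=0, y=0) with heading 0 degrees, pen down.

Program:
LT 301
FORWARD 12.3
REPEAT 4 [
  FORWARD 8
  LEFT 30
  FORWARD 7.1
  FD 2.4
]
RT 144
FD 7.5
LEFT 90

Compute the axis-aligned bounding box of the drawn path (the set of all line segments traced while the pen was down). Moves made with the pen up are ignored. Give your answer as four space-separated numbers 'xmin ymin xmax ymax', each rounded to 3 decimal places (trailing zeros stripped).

Answer: 0 -25.885 63.779 0

Derivation:
Executing turtle program step by step:
Start: pos=(0,0), heading=0, pen down
LT 301: heading 0 -> 301
FD 12.3: (0,0) -> (6.335,-10.543) [heading=301, draw]
REPEAT 4 [
  -- iteration 1/4 --
  FD 8: (6.335,-10.543) -> (10.455,-17.4) [heading=301, draw]
  LT 30: heading 301 -> 331
  FD 7.1: (10.455,-17.4) -> (16.665,-20.843) [heading=331, draw]
  FD 2.4: (16.665,-20.843) -> (18.764,-22.006) [heading=331, draw]
  -- iteration 2/4 --
  FD 8: (18.764,-22.006) -> (25.761,-25.885) [heading=331, draw]
  LT 30: heading 331 -> 1
  FD 7.1: (25.761,-25.885) -> (32.86,-25.761) [heading=1, draw]
  FD 2.4: (32.86,-25.761) -> (35.26,-25.719) [heading=1, draw]
  -- iteration 3/4 --
  FD 8: (35.26,-25.719) -> (43.258,-25.579) [heading=1, draw]
  LT 30: heading 1 -> 31
  FD 7.1: (43.258,-25.579) -> (49.344,-21.922) [heading=31, draw]
  FD 2.4: (49.344,-21.922) -> (51.402,-20.686) [heading=31, draw]
  -- iteration 4/4 --
  FD 8: (51.402,-20.686) -> (58.259,-16.566) [heading=31, draw]
  LT 30: heading 31 -> 61
  FD 7.1: (58.259,-16.566) -> (61.701,-10.356) [heading=61, draw]
  FD 2.4: (61.701,-10.356) -> (62.865,-8.257) [heading=61, draw]
]
RT 144: heading 61 -> 277
FD 7.5: (62.865,-8.257) -> (63.779,-15.701) [heading=277, draw]
LT 90: heading 277 -> 7
Final: pos=(63.779,-15.701), heading=7, 14 segment(s) drawn

Segment endpoints: x in {0, 6.335, 10.455, 16.665, 18.764, 25.761, 32.86, 35.26, 43.258, 49.344, 51.402, 58.259, 61.701, 62.865, 63.779}, y in {-25.885, -25.761, -25.719, -25.579, -22.006, -21.922, -20.843, -20.686, -17.4, -16.566, -15.701, -10.543, -10.356, -8.257, 0}
xmin=0, ymin=-25.885, xmax=63.779, ymax=0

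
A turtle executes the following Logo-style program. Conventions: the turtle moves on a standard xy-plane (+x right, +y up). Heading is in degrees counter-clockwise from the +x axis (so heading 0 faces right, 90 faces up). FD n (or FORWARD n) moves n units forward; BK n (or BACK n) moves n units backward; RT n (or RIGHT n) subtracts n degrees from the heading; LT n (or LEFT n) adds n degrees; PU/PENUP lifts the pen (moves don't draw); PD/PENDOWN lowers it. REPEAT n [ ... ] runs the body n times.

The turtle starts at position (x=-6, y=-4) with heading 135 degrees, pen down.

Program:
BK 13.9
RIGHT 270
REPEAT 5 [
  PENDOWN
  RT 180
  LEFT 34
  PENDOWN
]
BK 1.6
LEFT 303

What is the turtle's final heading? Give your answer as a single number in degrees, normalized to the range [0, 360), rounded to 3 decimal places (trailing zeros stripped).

Answer: 158

Derivation:
Executing turtle program step by step:
Start: pos=(-6,-4), heading=135, pen down
BK 13.9: (-6,-4) -> (3.829,-13.829) [heading=135, draw]
RT 270: heading 135 -> 225
REPEAT 5 [
  -- iteration 1/5 --
  PD: pen down
  RT 180: heading 225 -> 45
  LT 34: heading 45 -> 79
  PD: pen down
  -- iteration 2/5 --
  PD: pen down
  RT 180: heading 79 -> 259
  LT 34: heading 259 -> 293
  PD: pen down
  -- iteration 3/5 --
  PD: pen down
  RT 180: heading 293 -> 113
  LT 34: heading 113 -> 147
  PD: pen down
  -- iteration 4/5 --
  PD: pen down
  RT 180: heading 147 -> 327
  LT 34: heading 327 -> 1
  PD: pen down
  -- iteration 5/5 --
  PD: pen down
  RT 180: heading 1 -> 181
  LT 34: heading 181 -> 215
  PD: pen down
]
BK 1.6: (3.829,-13.829) -> (5.139,-12.911) [heading=215, draw]
LT 303: heading 215 -> 158
Final: pos=(5.139,-12.911), heading=158, 2 segment(s) drawn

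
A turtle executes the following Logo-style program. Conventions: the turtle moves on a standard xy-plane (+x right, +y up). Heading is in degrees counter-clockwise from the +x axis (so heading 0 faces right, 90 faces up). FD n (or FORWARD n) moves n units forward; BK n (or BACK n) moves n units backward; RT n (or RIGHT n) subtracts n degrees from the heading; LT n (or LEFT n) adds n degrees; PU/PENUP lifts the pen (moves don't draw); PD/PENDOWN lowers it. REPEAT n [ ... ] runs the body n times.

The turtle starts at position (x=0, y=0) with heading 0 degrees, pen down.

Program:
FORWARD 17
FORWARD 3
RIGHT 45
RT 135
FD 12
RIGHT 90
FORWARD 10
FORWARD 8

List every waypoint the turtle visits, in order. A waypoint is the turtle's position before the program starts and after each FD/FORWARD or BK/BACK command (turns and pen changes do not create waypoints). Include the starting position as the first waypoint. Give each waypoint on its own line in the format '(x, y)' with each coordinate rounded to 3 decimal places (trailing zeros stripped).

Answer: (0, 0)
(17, 0)
(20, 0)
(8, 0)
(8, 10)
(8, 18)

Derivation:
Executing turtle program step by step:
Start: pos=(0,0), heading=0, pen down
FD 17: (0,0) -> (17,0) [heading=0, draw]
FD 3: (17,0) -> (20,0) [heading=0, draw]
RT 45: heading 0 -> 315
RT 135: heading 315 -> 180
FD 12: (20,0) -> (8,0) [heading=180, draw]
RT 90: heading 180 -> 90
FD 10: (8,0) -> (8,10) [heading=90, draw]
FD 8: (8,10) -> (8,18) [heading=90, draw]
Final: pos=(8,18), heading=90, 5 segment(s) drawn
Waypoints (6 total):
(0, 0)
(17, 0)
(20, 0)
(8, 0)
(8, 10)
(8, 18)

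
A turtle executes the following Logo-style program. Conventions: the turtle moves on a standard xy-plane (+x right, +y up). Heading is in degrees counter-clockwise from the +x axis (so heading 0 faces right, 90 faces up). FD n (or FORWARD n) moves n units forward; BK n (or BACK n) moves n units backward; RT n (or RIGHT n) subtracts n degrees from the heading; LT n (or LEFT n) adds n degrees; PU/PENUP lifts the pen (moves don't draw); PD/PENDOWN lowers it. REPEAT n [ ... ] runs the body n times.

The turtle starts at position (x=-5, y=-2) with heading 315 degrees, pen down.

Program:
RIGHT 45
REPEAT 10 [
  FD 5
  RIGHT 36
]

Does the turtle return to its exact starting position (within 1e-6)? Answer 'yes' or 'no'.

Executing turtle program step by step:
Start: pos=(-5,-2), heading=315, pen down
RT 45: heading 315 -> 270
REPEAT 10 [
  -- iteration 1/10 --
  FD 5: (-5,-2) -> (-5,-7) [heading=270, draw]
  RT 36: heading 270 -> 234
  -- iteration 2/10 --
  FD 5: (-5,-7) -> (-7.939,-11.045) [heading=234, draw]
  RT 36: heading 234 -> 198
  -- iteration 3/10 --
  FD 5: (-7.939,-11.045) -> (-12.694,-12.59) [heading=198, draw]
  RT 36: heading 198 -> 162
  -- iteration 4/10 --
  FD 5: (-12.694,-12.59) -> (-17.449,-11.045) [heading=162, draw]
  RT 36: heading 162 -> 126
  -- iteration 5/10 --
  FD 5: (-17.449,-11.045) -> (-20.388,-7) [heading=126, draw]
  RT 36: heading 126 -> 90
  -- iteration 6/10 --
  FD 5: (-20.388,-7) -> (-20.388,-2) [heading=90, draw]
  RT 36: heading 90 -> 54
  -- iteration 7/10 --
  FD 5: (-20.388,-2) -> (-17.449,2.045) [heading=54, draw]
  RT 36: heading 54 -> 18
  -- iteration 8/10 --
  FD 5: (-17.449,2.045) -> (-12.694,3.59) [heading=18, draw]
  RT 36: heading 18 -> 342
  -- iteration 9/10 --
  FD 5: (-12.694,3.59) -> (-7.939,2.045) [heading=342, draw]
  RT 36: heading 342 -> 306
  -- iteration 10/10 --
  FD 5: (-7.939,2.045) -> (-5,-2) [heading=306, draw]
  RT 36: heading 306 -> 270
]
Final: pos=(-5,-2), heading=270, 10 segment(s) drawn

Start position: (-5, -2)
Final position: (-5, -2)
Distance = 0; < 1e-6 -> CLOSED

Answer: yes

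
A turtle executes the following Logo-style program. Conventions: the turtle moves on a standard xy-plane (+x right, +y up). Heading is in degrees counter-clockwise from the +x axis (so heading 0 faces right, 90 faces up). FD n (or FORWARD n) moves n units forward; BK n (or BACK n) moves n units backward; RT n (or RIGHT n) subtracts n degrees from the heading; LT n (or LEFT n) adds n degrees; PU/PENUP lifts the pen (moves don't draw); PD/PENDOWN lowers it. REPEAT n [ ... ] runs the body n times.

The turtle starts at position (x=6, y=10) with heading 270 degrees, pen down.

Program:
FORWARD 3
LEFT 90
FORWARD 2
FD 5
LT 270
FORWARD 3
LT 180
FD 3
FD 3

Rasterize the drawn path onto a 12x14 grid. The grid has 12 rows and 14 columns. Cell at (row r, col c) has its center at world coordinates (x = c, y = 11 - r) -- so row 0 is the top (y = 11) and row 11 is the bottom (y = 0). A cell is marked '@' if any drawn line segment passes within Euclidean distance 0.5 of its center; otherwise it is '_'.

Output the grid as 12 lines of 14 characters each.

Answer: ______________
______@______@
______@______@
______@______@
______@@@@@@@@
_____________@
_____________@
_____________@
______________
______________
______________
______________

Derivation:
Segment 0: (6,10) -> (6,7)
Segment 1: (6,7) -> (8,7)
Segment 2: (8,7) -> (13,7)
Segment 3: (13,7) -> (13,4)
Segment 4: (13,4) -> (13,7)
Segment 5: (13,7) -> (13,10)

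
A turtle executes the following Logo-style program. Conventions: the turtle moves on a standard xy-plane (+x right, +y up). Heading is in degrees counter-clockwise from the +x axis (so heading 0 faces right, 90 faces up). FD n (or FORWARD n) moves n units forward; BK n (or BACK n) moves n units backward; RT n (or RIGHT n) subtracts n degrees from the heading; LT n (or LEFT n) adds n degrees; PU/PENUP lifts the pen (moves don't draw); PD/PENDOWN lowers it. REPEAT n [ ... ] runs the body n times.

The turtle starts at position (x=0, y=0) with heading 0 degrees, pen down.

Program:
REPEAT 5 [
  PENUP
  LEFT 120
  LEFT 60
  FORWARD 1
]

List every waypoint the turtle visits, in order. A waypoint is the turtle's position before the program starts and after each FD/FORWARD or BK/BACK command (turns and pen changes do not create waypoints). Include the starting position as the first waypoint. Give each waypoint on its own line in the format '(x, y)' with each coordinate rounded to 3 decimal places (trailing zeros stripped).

Executing turtle program step by step:
Start: pos=(0,0), heading=0, pen down
REPEAT 5 [
  -- iteration 1/5 --
  PU: pen up
  LT 120: heading 0 -> 120
  LT 60: heading 120 -> 180
  FD 1: (0,0) -> (-1,0) [heading=180, move]
  -- iteration 2/5 --
  PU: pen up
  LT 120: heading 180 -> 300
  LT 60: heading 300 -> 0
  FD 1: (-1,0) -> (0,0) [heading=0, move]
  -- iteration 3/5 --
  PU: pen up
  LT 120: heading 0 -> 120
  LT 60: heading 120 -> 180
  FD 1: (0,0) -> (-1,0) [heading=180, move]
  -- iteration 4/5 --
  PU: pen up
  LT 120: heading 180 -> 300
  LT 60: heading 300 -> 0
  FD 1: (-1,0) -> (0,0) [heading=0, move]
  -- iteration 5/5 --
  PU: pen up
  LT 120: heading 0 -> 120
  LT 60: heading 120 -> 180
  FD 1: (0,0) -> (-1,0) [heading=180, move]
]
Final: pos=(-1,0), heading=180, 0 segment(s) drawn
Waypoints (6 total):
(0, 0)
(-1, 0)
(0, 0)
(-1, 0)
(0, 0)
(-1, 0)

Answer: (0, 0)
(-1, 0)
(0, 0)
(-1, 0)
(0, 0)
(-1, 0)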